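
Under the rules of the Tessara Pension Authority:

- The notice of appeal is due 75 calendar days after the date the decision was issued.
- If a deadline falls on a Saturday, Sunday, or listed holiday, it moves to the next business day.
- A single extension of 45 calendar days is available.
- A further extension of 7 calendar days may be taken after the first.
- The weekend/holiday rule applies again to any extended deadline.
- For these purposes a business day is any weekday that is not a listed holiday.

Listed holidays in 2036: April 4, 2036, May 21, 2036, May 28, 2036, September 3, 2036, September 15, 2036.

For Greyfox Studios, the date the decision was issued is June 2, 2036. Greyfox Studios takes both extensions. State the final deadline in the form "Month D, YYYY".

October 9, 2036

From June 2, 2036, 75 calendar days later is August 16, 2036.
August 16, 2036 falls on a Saturday. Rolling to the next business day gives August 18, 2036, a Monday.
The 45-calendar-day extension moves the deadline from August 18, 2036 to October 2, 2036.
October 2, 2036 (Thursday) is already a business day.
The 7-calendar-day extension moves the deadline from October 2, 2036 to October 9, 2036.
Since October 9, 2036 is a Thursday and not a holiday, the date is unchanged.
Final deadline: October 9, 2036.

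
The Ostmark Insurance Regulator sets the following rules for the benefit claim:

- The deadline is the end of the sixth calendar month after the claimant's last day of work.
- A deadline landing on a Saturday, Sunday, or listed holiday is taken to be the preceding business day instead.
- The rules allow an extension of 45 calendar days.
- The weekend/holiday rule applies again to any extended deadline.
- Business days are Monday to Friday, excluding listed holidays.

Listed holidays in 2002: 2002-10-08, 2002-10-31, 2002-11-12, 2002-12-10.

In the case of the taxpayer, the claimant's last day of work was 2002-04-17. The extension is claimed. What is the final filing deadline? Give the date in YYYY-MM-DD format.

6 months after 2002-04-17 is October 2002; that month ends on 2002-10-31.
2002-10-31 is a listed holiday; the preceding business day is 2002-10-30 (Wednesday).
With the 45-day extension, 2002-10-30 becomes 2002-12-14.
2002-12-14 is a Saturday; the preceding business day is 2002-12-13 (Friday).
The final due date is 2002-12-13.

2002-12-13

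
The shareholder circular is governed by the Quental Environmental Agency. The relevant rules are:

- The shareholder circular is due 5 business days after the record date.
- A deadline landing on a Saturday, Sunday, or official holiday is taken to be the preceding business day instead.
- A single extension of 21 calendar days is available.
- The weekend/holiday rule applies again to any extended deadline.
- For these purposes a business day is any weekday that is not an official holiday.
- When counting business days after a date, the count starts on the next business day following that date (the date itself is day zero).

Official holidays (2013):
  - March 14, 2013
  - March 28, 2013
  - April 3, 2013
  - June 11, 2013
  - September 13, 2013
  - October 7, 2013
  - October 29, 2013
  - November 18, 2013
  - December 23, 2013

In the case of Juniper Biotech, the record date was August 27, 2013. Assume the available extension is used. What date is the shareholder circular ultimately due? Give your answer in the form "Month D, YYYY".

Starting the day after August 27, 2013 and counting 5 business days lands on September 3, 2013.
September 3, 2013 falls on a Tuesday, which is a business day, so no adjustment is needed.
With the 21-day extension, September 3, 2013 becomes September 24, 2013.
Since September 24, 2013 is a Tuesday and not a holiday, the date is unchanged.
The final due date is September 24, 2013.

September 24, 2013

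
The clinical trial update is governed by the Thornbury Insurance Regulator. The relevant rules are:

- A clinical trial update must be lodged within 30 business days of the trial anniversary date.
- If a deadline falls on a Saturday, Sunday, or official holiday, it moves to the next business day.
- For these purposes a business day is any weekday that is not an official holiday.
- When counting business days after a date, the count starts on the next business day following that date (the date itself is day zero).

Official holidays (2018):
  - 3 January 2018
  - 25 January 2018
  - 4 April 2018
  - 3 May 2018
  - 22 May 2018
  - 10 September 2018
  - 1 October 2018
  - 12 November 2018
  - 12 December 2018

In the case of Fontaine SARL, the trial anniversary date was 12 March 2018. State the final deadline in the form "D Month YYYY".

Starting the day after 12 March 2018 and counting 30 business days lands on 24 April 2018.
24 April 2018 (Tuesday) is already a business day.
The final due date is 24 April 2018.

24 April 2018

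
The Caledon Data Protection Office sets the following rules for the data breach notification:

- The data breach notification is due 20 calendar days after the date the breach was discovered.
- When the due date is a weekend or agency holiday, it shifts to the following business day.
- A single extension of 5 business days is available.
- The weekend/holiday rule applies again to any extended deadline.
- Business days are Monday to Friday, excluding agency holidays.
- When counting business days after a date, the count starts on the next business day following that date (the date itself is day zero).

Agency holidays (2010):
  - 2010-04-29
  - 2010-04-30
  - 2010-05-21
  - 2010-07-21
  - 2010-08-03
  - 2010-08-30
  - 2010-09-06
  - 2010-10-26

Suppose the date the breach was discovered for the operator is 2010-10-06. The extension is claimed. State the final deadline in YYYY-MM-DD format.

2010-11-03

Adding 20 calendar days to 2010-10-06 gives 2010-10-26.
2010-10-26 falls on a listed holiday. Rolling to the next business day gives 2010-10-27, a Wednesday.
Counting 5 further business days from 2010-10-27 reaches 2010-11-03.
Since 2010-11-03 is a Wednesday and not a holiday, the date is unchanged.
Final deadline: 2010-11-03.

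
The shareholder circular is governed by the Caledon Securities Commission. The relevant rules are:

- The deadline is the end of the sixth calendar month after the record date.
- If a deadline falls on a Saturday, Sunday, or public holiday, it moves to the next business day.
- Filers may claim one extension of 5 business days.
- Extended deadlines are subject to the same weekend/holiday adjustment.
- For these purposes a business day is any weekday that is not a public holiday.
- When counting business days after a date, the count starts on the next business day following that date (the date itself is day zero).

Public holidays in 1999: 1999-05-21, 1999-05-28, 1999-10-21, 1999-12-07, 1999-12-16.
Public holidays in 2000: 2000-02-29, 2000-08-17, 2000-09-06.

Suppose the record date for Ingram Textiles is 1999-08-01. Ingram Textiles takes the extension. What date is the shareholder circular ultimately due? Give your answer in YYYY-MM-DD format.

6 months after 1999-08-01 falls in February 2000; the last day of that month is 2000-02-29.
2000-02-29 is a listed holiday, so it moves to the next business day, 2000-03-01 (Wednesday).
Applying the 5-business-day extension: 5 business days after 2000-03-01 is 2000-03-08.
2000-03-08 falls on a Wednesday, which is a business day, so no adjustment is needed.
So the filing is due 2000-03-08.

2000-03-08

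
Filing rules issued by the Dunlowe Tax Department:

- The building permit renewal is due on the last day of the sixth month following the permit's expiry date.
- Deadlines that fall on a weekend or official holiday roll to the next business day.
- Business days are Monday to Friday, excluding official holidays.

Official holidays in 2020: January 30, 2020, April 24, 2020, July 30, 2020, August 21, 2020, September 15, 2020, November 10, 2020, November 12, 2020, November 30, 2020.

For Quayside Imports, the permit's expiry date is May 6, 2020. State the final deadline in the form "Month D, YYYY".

The sixth month after May 6, 2020 is November 2020, whose last day is November 30, 2020.
Because November 30, 2020 is a listed holiday, the deadline becomes December 1, 2020 (Tuesday).
Deadline: December 1, 2020.

December 1, 2020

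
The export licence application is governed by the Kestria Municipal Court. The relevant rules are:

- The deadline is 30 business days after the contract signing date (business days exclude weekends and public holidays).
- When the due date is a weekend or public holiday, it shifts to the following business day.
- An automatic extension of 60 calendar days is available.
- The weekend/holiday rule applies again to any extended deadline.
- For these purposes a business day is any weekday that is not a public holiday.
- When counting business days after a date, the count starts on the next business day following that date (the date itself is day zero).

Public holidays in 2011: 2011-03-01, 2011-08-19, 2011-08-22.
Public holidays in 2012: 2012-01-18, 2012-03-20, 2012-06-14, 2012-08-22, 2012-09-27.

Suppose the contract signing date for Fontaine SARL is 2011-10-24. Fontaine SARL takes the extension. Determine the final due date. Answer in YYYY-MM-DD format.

30 business days after 2011-10-24, excluding weekends and holidays, is 2011-12-05.
Since 2011-12-05 is a Monday and not a holiday, the date is unchanged.
With the 60-day extension, 2011-12-05 becomes 2012-02-03.
2012-02-03 (Friday) is already a business day.
Final deadline: 2012-02-03.

2012-02-03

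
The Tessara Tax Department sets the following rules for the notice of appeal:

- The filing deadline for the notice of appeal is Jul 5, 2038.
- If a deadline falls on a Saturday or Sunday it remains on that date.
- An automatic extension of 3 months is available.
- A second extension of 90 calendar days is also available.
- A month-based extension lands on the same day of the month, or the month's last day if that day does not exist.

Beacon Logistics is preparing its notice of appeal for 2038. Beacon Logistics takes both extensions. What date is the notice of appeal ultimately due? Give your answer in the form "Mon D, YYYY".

Jan 3, 2039

The stated deadline is Jul 5, 2038.
Jul 5, 2038 is a Monday; no weekend or holiday adjustment applies.
Applying the 3 months extension: 3 months after Jul 5, 2038 is Oct 5, 2038.
Oct 5, 2038 is a Tuesday; no weekend or holiday adjustment applies.
With the 90-day extension, Oct 5, 2038 becomes Jan 3, 2039.
Jan 3, 2039 falls on a Monday. The rules make no weekend/holiday allowance, so it remains Jan 3, 2039.
The final due date is Jan 3, 2039.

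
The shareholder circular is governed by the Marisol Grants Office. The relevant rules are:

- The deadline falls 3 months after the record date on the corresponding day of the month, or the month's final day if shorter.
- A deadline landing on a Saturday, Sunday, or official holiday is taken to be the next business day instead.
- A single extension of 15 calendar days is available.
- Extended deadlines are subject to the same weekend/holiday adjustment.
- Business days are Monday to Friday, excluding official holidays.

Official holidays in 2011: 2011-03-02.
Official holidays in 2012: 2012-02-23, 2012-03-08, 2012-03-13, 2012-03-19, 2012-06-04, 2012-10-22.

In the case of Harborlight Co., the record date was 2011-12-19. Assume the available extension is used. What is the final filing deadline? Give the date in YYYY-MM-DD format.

2012-04-04

3 months from 2011-12-19 is 2012-03-19.
Because 2012-03-19 is a listed holiday, the deadline becomes 2012-03-20 (Tuesday).
Applying the 15-calendar-day extension: 2012-03-20 + 15 days = 2012-04-04.
2012-04-04 (Wednesday) is already a business day.
Deadline: 2012-04-04.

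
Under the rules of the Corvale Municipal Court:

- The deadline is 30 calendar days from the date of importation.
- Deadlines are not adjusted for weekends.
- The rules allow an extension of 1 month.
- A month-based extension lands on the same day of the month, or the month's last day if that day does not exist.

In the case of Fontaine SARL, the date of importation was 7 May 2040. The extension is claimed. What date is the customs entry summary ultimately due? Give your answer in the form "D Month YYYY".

From 7 May 2040, 30 calendar days later is 6 June 2040.
6 June 2040 is a Wednesday; no weekend or holiday adjustment applies.
Applying the 1 month extension: 1 month after 6 June 2040 is 6 July 2040.
6 July 2040 is a Friday; no weekend or holiday adjustment applies.
Deadline: 6 July 2040.

6 July 2040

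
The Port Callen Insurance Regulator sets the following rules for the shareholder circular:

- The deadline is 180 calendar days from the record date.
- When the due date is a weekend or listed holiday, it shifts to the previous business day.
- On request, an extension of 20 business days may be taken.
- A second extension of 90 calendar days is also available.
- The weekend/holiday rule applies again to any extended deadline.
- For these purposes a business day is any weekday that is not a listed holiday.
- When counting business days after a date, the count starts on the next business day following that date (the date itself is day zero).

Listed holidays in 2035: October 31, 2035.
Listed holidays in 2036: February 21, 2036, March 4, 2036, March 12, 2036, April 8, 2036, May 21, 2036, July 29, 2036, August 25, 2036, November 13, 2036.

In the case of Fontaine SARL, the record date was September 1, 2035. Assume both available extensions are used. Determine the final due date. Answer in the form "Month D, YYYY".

Trigger date September 1, 2035 + 180 calendar days = February 28, 2036.
February 28, 2036 is a Thursday and not a listed holiday, so it stands.
Applying the 20-business-day extension: 20 business days after February 28, 2036 is March 31, 2036.
Since March 31, 2036 is a Monday and not a holiday, the date is unchanged.
The 90-calendar-day extension moves the deadline from March 31, 2036 to June 29, 2036.
Because June 29, 2036 is a Sunday, the deadline becomes June 27, 2036 (Friday).
Final deadline: June 27, 2036.

June 27, 2036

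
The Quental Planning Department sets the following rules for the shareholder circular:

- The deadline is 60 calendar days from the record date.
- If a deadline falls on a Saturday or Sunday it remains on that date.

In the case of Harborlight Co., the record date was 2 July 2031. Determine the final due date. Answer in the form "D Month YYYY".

31 August 2031

Adding 60 calendar days to 2 July 2031 gives 31 August 2031.
31 August 2031 falls on a Sunday. The rules make no weekend/holiday allowance, so it remains 31 August 2031.
Final deadline: 31 August 2031.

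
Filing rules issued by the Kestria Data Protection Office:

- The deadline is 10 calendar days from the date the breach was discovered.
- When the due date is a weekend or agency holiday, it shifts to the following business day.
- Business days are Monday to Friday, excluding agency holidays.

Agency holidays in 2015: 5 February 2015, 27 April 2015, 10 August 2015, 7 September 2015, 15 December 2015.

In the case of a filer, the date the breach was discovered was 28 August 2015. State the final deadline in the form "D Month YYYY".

10 calendar days after 28 August 2015 is 7 September 2015.
7 September 2015 is a listed holiday; the next business day is 8 September 2015 (Tuesday).
Final deadline: 8 September 2015.

8 September 2015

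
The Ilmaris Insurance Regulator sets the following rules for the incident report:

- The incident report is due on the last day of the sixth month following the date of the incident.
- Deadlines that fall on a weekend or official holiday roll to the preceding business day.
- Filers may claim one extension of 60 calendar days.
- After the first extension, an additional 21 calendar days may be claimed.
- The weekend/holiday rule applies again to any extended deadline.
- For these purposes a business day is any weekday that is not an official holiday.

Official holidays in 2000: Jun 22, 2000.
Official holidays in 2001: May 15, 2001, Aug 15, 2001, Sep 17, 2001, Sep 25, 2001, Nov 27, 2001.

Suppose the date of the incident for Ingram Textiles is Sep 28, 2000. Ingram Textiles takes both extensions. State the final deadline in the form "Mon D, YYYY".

6 months after Sep 28, 2000 falls in March 2001; the last day of that month is Mar 31, 2001.
Because Mar 31, 2001 is a Saturday, the deadline becomes Mar 30, 2001 (Friday).
The 60-calendar-day extension moves the deadline from Mar 30, 2001 to May 29, 2001.
May 29, 2001 (Tuesday) is already a business day.
Applying the 21-calendar-day extension: May 29, 2001 + 21 days = Jun 19, 2001.
Jun 19, 2001 (Tuesday) is already a business day.
The final due date is Jun 19, 2001.

Jun 19, 2001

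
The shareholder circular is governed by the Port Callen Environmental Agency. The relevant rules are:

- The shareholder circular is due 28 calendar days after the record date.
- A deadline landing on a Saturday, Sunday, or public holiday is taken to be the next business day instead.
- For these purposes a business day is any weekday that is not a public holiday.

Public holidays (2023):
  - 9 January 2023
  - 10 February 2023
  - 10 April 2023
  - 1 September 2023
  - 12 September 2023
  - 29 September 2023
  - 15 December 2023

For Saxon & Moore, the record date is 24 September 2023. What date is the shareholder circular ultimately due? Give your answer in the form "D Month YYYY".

Adding 28 calendar days to 24 September 2023 gives 22 October 2023.
22 October 2023 falls on a Sunday. Rolling to the next business day gives 23 October 2023, a Monday.
Final deadline: 23 October 2023.

23 October 2023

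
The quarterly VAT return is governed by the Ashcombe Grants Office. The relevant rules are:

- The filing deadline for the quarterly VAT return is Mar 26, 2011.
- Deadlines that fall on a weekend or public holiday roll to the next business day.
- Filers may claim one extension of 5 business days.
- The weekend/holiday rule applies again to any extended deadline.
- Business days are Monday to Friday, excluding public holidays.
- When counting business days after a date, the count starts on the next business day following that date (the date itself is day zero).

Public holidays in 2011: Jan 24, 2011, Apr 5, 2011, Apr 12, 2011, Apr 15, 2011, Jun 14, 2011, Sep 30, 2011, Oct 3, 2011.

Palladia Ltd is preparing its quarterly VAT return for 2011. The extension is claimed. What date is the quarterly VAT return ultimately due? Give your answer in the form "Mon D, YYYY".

Apr 4, 2011

The stated deadline is Mar 26, 2011.
Mar 26, 2011 is a Saturday; the next business day is Mar 28, 2011 (Monday).
Applying the 5-business-day extension: 5 business days after Mar 28, 2011 is Apr 4, 2011.
Since Apr 4, 2011 is a Monday and not a holiday, the date is unchanged.
The final due date is Apr 4, 2011.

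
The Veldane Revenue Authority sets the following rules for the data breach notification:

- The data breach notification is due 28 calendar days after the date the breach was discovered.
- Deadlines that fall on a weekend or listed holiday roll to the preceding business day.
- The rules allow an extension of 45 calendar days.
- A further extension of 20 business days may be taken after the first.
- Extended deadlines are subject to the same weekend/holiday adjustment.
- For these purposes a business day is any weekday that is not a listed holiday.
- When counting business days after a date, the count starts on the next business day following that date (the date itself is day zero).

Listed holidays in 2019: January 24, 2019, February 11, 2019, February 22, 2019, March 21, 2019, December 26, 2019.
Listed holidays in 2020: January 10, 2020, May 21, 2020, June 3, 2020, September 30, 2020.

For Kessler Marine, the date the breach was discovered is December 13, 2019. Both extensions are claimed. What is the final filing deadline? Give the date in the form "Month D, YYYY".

From December 13, 2019, 28 calendar days later is January 10, 2020.
January 10, 2020 is a listed holiday; the preceding business day is January 9, 2020 (Thursday).
The 45-calendar-day extension moves the deadline from January 9, 2020 to February 23, 2020.
February 23, 2020 is a Sunday, so it moves to the preceding business day, February 21, 2020 (Friday).
The 20-business-day extension runs from February 21, 2020 to March 20, 2020.
March 20, 2020 is a Friday and not a listed holiday, so it stands.
Deadline: March 20, 2020.

March 20, 2020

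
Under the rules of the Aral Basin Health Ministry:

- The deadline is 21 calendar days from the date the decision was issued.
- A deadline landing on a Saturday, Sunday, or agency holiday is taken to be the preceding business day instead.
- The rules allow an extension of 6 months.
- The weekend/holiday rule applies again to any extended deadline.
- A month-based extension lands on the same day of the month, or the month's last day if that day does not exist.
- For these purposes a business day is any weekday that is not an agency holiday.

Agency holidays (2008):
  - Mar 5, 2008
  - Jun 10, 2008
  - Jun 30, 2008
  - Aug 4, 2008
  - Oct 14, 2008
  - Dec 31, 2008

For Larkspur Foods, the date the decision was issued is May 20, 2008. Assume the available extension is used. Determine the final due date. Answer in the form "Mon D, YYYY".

Trigger date May 20, 2008 + 21 calendar days = Jun 10, 2008.
Jun 10, 2008 falls on a listed holiday. Rolling to the preceding business day gives Jun 9, 2008, a Monday.
Applying the 6 months extension: 6 months after Jun 9, 2008 is Dec 9, 2008.
Dec 9, 2008 is a Tuesday and not a listed holiday, so it stands.
Final deadline: Dec 9, 2008.

Dec 9, 2008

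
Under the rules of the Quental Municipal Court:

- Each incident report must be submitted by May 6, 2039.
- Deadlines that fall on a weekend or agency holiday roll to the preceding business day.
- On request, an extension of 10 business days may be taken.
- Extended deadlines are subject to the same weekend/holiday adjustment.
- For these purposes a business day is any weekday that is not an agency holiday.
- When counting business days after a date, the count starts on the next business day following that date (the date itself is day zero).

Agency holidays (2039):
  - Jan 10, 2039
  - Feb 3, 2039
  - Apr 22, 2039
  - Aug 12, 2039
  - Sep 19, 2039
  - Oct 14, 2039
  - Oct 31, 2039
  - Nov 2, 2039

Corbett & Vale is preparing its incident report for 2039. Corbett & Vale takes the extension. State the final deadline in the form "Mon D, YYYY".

The stated deadline is May 6, 2039.
Since May 6, 2039 is a Friday and not a holiday, the date is unchanged.
The 10-business-day extension runs from May 6, 2039 to May 20, 2039.
May 20, 2039 is a Friday and not a listed holiday, so it stands.
So the filing is due May 20, 2039.

May 20, 2039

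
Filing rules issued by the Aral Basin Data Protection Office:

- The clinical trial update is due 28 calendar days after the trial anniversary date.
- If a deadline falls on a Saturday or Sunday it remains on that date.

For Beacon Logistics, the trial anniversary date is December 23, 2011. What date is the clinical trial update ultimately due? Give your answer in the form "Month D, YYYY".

January 20, 2012

From December 23, 2011, 28 calendar days later is January 20, 2012.
January 20, 2012 falls on a Friday. The rules make no weekend/holiday allowance, so it remains January 20, 2012.
Final deadline: January 20, 2012.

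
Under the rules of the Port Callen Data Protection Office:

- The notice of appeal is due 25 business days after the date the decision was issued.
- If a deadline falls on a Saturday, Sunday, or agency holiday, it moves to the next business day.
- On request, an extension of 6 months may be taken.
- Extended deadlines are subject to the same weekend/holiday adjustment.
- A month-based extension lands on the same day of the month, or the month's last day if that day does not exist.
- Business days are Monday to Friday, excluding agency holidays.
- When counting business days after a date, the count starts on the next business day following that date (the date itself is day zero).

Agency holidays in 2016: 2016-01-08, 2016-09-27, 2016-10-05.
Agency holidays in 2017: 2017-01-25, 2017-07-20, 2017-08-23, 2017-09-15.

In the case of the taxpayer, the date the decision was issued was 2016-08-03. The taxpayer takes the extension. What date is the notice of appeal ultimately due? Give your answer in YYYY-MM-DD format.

Starting the day after 2016-08-03 and counting 25 business days lands on 2016-09-07.
Since 2016-09-07 is a Wednesday and not a holiday, the date is unchanged.
The 6 months extension carries 2016-09-07 to 2017-03-07.
2017-03-07 is a Tuesday and not a listed holiday, so it stands.
Deadline: 2017-03-07.

2017-03-07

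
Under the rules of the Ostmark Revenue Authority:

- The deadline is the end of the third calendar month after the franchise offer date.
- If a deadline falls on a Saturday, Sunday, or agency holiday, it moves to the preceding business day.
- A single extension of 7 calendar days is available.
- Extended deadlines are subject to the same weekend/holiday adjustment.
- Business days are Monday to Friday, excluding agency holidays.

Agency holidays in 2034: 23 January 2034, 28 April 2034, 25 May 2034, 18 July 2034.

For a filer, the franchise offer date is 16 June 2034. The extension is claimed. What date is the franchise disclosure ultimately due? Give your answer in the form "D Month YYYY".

3 months after 16 June 2034 is September 2034; that month ends on 30 September 2034.
30 September 2034 is a Saturday; the preceding business day is 29 September 2034 (Friday).
The 7-calendar-day extension moves the deadline from 29 September 2034 to 6 October 2034.
Since 6 October 2034 is a Friday and not a holiday, the date is unchanged.
So the filing is due 6 October 2034.

6 October 2034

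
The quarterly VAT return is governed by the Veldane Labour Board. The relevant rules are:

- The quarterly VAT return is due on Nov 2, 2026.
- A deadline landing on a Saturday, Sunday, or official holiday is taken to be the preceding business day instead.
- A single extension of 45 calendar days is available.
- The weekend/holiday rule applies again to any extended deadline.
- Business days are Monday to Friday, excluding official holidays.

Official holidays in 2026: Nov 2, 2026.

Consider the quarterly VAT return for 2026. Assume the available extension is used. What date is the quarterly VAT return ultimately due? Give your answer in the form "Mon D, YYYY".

Start from the fixed due date, Nov 2, 2026.
Nov 2, 2026 is a listed holiday; the preceding business day is Oct 30, 2026 (Friday).
Applying the 45-calendar-day extension: Oct 30, 2026 + 45 days = Dec 14, 2026.
Since Dec 14, 2026 is a Monday and not a holiday, the date is unchanged.
Final deadline: Dec 14, 2026.

Dec 14, 2026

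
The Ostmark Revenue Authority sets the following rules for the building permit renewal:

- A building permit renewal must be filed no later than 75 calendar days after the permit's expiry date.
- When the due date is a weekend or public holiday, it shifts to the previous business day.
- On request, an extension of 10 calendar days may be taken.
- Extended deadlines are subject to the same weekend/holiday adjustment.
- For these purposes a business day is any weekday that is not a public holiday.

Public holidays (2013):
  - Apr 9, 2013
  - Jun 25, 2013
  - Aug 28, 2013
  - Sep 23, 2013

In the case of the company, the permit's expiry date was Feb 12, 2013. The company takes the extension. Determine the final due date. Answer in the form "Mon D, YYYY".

May 6, 2013

From Feb 12, 2013, 75 calendar days later is Apr 28, 2013.
Apr 28, 2013 falls on a Sunday. Rolling to the preceding business day gives Apr 26, 2013, a Friday.
Add the 10 calendar-day extension to Apr 26, 2013: May 6, 2013.
May 6, 2013 is a Monday and not a listed holiday, so it stands.
So the filing is due May 6, 2013.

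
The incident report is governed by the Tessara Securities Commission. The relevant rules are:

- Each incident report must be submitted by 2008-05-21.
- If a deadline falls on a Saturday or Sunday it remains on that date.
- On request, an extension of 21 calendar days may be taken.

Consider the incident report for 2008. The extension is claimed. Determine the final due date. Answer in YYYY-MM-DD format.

Start from the fixed due date, 2008-05-21.
2008-05-21 is a Wednesday; no weekend or holiday adjustment applies.
Add the 21 calendar-day extension to 2008-05-21: 2008-06-11.
No adjustment is made for weekends or holidays, so 2008-06-11 stands.
Deadline: 2008-06-11.

2008-06-11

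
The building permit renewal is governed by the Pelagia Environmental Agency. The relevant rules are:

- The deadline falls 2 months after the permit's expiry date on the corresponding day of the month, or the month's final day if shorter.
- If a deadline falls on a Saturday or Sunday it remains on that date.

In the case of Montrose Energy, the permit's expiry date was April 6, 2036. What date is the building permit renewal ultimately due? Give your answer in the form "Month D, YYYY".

2 months after April 6, 2036, on the same day of the month, is June 6, 2036.
No adjustment is made for weekends or holidays, so June 6, 2036 stands.
Deadline: June 6, 2036.

June 6, 2036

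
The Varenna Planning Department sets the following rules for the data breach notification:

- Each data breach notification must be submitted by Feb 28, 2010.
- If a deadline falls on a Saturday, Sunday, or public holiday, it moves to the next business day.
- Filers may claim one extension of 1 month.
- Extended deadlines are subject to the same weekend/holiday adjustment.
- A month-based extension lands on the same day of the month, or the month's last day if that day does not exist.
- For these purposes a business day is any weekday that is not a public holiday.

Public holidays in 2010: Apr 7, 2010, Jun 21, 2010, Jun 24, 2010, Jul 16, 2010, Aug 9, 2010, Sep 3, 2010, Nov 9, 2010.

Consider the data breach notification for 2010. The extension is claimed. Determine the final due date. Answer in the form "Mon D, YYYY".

Apr 1, 2010

The stated deadline is Feb 28, 2010.
Feb 28, 2010 is a Sunday; the next business day is Mar 1, 2010 (Monday).
Add 1 month to Mar 1, 2010: Apr 1, 2010.
Since Apr 1, 2010 is a Thursday and not a holiday, the date is unchanged.
Final deadline: Apr 1, 2010.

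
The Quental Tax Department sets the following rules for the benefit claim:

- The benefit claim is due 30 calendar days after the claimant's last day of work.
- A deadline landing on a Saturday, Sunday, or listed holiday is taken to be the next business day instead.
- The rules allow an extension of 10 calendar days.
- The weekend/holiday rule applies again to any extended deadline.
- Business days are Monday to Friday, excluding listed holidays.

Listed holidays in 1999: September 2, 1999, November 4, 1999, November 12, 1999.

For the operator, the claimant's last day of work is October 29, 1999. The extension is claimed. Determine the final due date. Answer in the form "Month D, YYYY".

December 9, 1999

Adding 30 calendar days to October 29, 1999 gives November 28, 1999.
November 28, 1999 falls on a Sunday. Rolling to the next business day gives November 29, 1999, a Monday.
The 10-calendar-day extension moves the deadline from November 29, 1999 to December 9, 1999.
December 9, 1999 is a Thursday and not a listed holiday, so it stands.
Deadline: December 9, 1999.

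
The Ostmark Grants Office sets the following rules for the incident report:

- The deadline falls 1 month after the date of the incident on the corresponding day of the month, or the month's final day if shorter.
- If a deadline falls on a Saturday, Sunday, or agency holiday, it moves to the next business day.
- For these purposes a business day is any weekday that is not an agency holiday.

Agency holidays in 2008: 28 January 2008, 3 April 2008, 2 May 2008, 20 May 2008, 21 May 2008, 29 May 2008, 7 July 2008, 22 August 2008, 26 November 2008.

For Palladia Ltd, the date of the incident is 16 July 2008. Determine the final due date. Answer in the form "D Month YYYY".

18 August 2008

1 month from 16 July 2008 is 16 August 2008.
16 August 2008 is a Saturday, so it moves to the next business day, 18 August 2008 (Monday).
The final due date is 18 August 2008.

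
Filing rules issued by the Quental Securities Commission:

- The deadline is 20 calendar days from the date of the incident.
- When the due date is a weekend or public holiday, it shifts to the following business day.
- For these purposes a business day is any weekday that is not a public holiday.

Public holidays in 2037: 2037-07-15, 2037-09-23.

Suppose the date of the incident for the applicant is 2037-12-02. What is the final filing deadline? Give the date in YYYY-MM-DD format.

2037-12-22

Trigger date 2037-12-02 + 20 calendar days = 2037-12-22.
Since 2037-12-22 is a Tuesday and not a holiday, the date is unchanged.
The final due date is 2037-12-22.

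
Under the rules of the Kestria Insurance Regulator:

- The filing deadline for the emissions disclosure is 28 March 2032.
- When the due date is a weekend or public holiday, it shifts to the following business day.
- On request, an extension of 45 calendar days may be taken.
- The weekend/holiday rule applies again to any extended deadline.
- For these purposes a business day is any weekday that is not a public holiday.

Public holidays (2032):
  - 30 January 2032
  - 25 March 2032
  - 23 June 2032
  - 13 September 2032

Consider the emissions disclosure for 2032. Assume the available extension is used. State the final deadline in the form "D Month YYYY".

The stated deadline is 28 March 2032.
Because 28 March 2032 is a Sunday, the deadline becomes 29 March 2032 (Monday).
The 45-calendar-day extension moves the deadline from 29 March 2032 to 13 May 2032.
Since 13 May 2032 is a Thursday and not a holiday, the date is unchanged.
Deadline: 13 May 2032.

13 May 2032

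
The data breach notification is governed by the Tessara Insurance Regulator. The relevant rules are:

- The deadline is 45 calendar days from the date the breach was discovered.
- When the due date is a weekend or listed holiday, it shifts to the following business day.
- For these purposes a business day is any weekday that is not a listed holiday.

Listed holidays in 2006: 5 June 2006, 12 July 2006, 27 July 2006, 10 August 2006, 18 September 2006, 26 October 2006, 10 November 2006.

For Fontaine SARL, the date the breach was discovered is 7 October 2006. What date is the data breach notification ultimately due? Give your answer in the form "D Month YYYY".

21 November 2006

Trigger date 7 October 2006 + 45 calendar days = 21 November 2006.
21 November 2006 is a Tuesday and not a listed holiday, so it stands.
Final deadline: 21 November 2006.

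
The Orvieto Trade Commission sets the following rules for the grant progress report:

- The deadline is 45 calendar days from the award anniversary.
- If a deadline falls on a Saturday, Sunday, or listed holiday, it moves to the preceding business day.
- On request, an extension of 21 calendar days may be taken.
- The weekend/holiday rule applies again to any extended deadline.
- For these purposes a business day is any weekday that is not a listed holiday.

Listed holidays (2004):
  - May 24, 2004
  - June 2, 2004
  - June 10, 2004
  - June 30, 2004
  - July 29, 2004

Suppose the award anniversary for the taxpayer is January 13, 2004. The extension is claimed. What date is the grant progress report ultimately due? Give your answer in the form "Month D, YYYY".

March 19, 2004

45 calendar days after January 13, 2004 is February 27, 2004.
February 27, 2004 falls on a Friday, which is a business day, so no adjustment is needed.
The 21-calendar-day extension moves the deadline from February 27, 2004 to March 19, 2004.
March 19, 2004 falls on a Friday, which is a business day, so no adjustment is needed.
The final due date is March 19, 2004.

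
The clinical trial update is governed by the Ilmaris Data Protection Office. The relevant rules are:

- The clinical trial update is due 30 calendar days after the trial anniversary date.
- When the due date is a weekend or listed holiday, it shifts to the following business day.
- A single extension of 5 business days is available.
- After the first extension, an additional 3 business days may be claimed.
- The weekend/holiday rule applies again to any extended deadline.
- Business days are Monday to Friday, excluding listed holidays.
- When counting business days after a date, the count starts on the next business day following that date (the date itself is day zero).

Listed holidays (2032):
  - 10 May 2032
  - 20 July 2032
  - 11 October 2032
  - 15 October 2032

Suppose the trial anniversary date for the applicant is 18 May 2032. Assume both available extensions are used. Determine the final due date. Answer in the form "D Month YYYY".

29 June 2032

From 18 May 2032, 30 calendar days later is 17 June 2032.
Since 17 June 2032 is a Thursday and not a holiday, the date is unchanged.
Counting 5 further business days from 17 June 2032 reaches 24 June 2032.
Since 24 June 2032 is a Thursday and not a holiday, the date is unchanged.
The 3-business-day extension runs from 24 June 2032 to 29 June 2032.
29 June 2032 is a Tuesday and not a listed holiday, so it stands.
The final due date is 29 June 2032.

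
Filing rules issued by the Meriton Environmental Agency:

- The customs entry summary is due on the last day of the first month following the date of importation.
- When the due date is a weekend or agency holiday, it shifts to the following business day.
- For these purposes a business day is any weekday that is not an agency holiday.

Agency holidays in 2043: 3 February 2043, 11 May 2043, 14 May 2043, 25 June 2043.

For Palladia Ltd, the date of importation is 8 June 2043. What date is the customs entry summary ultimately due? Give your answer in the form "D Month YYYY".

31 July 2043

1 month after 8 June 2043 falls in July 2043; the last day of that month is 31 July 2043.
31 July 2043 (Friday) is already a business day.
So the filing is due 31 July 2043.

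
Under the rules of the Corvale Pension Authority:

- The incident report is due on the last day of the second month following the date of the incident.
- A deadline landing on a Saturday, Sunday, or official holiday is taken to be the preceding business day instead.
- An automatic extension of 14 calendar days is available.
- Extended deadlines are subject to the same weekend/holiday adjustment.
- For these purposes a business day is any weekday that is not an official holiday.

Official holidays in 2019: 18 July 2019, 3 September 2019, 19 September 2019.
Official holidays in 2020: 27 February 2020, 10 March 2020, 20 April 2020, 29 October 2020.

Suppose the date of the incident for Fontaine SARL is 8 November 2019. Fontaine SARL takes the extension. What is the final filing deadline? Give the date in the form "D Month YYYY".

14 February 2020

The second month after 8 November 2019 is January 2020, whose last day is 31 January 2020.
Since 31 January 2020 is a Friday and not a holiday, the date is unchanged.
Applying the 14-calendar-day extension: 31 January 2020 + 14 days = 14 February 2020.
14 February 2020 is a Friday and not a listed holiday, so it stands.
Deadline: 14 February 2020.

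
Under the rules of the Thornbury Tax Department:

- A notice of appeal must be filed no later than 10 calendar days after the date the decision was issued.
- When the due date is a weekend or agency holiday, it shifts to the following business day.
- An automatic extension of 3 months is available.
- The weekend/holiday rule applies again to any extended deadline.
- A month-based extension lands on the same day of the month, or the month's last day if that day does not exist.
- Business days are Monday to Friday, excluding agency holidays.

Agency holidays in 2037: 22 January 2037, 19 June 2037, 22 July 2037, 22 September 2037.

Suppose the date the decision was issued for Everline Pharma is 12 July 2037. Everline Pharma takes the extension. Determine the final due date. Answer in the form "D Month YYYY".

From 12 July 2037, 10 calendar days later is 22 July 2037.
22 July 2037 is a listed holiday, so it moves to the next business day, 23 July 2037 (Thursday).
The 3 months extension carries 23 July 2037 to 23 October 2037.
23 October 2037 is a Friday and not a listed holiday, so it stands.
Deadline: 23 October 2037.

23 October 2037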